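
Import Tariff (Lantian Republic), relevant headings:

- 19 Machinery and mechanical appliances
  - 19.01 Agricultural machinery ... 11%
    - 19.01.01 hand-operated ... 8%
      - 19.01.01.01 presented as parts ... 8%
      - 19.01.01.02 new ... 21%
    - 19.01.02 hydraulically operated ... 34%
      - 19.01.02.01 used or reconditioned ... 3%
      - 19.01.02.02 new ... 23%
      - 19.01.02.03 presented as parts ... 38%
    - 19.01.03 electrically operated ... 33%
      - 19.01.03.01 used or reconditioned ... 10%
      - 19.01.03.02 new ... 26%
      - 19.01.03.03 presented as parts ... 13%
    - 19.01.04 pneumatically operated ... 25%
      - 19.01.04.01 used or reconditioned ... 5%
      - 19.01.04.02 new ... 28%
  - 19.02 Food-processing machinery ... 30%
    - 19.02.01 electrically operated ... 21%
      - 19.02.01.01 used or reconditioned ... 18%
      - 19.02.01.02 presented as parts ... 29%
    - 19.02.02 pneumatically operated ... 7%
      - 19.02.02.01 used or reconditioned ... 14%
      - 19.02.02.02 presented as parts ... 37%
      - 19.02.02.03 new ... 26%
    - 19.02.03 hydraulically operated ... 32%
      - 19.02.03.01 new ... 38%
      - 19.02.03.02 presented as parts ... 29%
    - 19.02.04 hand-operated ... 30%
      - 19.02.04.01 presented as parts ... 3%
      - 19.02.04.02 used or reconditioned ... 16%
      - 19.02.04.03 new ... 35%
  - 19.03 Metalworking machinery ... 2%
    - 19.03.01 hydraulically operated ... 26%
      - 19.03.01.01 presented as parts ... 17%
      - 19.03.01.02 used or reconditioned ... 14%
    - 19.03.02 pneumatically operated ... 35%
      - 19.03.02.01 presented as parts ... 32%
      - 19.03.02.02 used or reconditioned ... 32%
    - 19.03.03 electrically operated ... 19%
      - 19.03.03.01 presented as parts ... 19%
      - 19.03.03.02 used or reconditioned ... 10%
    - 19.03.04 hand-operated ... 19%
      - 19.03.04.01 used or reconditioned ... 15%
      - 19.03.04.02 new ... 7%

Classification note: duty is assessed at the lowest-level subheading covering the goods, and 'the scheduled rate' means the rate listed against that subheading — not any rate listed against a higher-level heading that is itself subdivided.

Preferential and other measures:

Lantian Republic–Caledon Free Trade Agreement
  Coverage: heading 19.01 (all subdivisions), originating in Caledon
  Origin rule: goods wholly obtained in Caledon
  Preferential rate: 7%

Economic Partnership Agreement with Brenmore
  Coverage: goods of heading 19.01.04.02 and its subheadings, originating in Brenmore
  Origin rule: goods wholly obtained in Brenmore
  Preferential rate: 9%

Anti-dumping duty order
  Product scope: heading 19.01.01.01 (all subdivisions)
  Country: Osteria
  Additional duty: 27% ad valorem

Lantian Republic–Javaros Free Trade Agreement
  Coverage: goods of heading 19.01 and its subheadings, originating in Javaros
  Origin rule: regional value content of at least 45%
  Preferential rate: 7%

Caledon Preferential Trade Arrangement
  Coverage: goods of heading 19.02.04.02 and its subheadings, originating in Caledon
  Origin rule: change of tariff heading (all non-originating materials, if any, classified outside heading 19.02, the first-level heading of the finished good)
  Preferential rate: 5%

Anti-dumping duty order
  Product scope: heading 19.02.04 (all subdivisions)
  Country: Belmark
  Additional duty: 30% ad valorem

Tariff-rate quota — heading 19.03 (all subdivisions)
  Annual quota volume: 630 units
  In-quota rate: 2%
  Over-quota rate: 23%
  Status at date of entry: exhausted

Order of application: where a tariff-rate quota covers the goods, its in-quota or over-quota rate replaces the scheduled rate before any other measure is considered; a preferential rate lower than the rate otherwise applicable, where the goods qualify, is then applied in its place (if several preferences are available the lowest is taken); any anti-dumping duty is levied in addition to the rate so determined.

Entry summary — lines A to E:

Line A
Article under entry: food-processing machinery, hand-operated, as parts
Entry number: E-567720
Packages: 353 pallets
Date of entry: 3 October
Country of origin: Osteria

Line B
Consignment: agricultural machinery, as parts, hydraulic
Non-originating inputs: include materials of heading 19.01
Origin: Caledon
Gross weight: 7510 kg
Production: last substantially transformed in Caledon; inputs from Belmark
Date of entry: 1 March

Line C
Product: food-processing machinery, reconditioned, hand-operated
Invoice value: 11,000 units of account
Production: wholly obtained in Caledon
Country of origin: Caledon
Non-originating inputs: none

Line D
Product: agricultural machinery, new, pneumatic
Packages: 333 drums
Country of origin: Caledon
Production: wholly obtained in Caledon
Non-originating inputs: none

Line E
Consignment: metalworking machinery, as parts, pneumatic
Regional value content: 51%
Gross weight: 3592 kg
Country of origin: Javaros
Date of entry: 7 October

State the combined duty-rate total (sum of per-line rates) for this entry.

Line A: food-processing → 19.02; hand-operated → 19.02.04; as parts → 19.02.04.01. Scheduled 3%. No special measure applies. → 3%.
Line B: agricultural → 19.01; hydraulic → 19.01.02; as parts → 19.01.02.03. Scheduled 38%. Caledon agreement on 19.01: not wholly obtained; Caledon agreement on 19.02.04.02: 19.01.02.03 not covered. → 38%.
Line C: food-processing → 19.02; hand-operated → 19.02.04; reconditioned → 19.02.04.02. Scheduled 16%. Caledon agreement on 19.01: 19.02.04.02 not covered; Caledon agreement on 19.02.04.02: CTH met → 5% available; preferential 5%. → 5%.
Line D: agricultural → 19.01; pneumatic → 19.01.04; new → 19.01.04.02. Scheduled 28%. Caledon agreement on 19.01: wholly obtained → 7% available; Caledon agreement on 19.02.04.02: 19.01.04.02 not covered; preferential 7%. → 7%.
Line E: metalworking → 19.03; pneumatic → 19.03.02; as parts → 19.03.02.01. Scheduled 32%. quota on 19.03 exhausted → over-quota 23%; Javaros agreement on 19.01: 19.03.02.01 not covered. → 23%.
Sum: 3% + 38% + 5% + 7% + 23% = 76%.

76%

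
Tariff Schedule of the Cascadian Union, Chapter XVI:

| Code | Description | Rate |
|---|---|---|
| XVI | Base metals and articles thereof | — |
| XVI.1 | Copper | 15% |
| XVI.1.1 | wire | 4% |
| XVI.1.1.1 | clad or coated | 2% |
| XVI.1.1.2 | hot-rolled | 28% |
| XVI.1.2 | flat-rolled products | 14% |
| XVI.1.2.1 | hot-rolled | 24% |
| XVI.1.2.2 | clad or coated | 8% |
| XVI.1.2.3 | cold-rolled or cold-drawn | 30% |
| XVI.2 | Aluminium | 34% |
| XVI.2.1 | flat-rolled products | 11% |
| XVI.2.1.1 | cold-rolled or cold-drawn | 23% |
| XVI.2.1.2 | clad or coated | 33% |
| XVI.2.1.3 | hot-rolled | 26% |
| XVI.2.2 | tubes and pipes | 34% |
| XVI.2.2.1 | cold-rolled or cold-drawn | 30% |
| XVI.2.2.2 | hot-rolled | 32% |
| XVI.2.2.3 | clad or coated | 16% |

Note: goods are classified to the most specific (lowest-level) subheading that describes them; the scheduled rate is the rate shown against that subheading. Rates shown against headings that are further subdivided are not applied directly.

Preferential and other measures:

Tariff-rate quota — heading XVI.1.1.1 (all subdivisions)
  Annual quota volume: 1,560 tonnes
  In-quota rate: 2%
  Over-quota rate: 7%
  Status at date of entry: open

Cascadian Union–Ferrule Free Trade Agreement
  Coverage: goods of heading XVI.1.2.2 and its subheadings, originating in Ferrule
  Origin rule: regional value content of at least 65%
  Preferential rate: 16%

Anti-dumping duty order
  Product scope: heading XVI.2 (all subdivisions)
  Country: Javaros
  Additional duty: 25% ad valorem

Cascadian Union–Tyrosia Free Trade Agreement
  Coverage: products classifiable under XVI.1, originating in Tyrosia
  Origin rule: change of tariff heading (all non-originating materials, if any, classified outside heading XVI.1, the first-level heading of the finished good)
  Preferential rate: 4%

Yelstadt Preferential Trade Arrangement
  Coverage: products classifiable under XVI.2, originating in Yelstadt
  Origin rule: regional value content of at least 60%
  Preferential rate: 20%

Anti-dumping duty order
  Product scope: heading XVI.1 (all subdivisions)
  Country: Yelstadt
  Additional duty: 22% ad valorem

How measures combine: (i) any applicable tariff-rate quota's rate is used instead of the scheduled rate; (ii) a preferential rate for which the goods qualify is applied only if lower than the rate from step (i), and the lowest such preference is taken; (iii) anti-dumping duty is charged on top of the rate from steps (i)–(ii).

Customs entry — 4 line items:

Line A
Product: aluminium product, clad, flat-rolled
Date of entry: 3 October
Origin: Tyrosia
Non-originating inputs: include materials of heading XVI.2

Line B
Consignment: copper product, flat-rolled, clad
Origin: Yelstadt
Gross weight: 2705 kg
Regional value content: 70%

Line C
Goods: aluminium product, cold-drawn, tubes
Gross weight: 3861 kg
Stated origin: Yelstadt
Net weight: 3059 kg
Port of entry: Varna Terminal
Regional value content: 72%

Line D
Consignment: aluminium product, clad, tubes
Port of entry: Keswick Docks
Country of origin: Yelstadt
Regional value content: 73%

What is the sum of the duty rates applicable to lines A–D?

99%

Line A: aluminium → XVI.2; flat-rolled → XVI.2.1; clad → XVI.2.1.2. Scheduled 33%. Tyrosia agreement on XVI.1: XVI.2.1.2 not covered. → 33%.
Line B: copper → XVI.1; flat-rolled → XVI.1.2; clad → XVI.1.2.2. Scheduled 8%. Yelstadt agreement on XVI.2: XVI.1.2.2 not covered; anti-dumping (Yelstadt, XVI.1): +22%; total 8% + 22% = 30%. → 30%.
Line C: aluminium → XVI.2; tubes → XVI.2.2; cold-drawn → XVI.2.2.1. Scheduled 30%. Yelstadt agreement on XVI.2: RVC ≥ 60% → 20% available; preferential 20%. → 20%.
Line D: aluminium → XVI.2; tubes → XVI.2.2; clad → XVI.2.2.3. Scheduled 16%. Yelstadt agreement on XVI.2: RVC ≥ 60% → 20% available; preference 20% not lower than 16% → no reduction. → 16%.
Sum: 33% + 30% + 20% + 16% = 99%.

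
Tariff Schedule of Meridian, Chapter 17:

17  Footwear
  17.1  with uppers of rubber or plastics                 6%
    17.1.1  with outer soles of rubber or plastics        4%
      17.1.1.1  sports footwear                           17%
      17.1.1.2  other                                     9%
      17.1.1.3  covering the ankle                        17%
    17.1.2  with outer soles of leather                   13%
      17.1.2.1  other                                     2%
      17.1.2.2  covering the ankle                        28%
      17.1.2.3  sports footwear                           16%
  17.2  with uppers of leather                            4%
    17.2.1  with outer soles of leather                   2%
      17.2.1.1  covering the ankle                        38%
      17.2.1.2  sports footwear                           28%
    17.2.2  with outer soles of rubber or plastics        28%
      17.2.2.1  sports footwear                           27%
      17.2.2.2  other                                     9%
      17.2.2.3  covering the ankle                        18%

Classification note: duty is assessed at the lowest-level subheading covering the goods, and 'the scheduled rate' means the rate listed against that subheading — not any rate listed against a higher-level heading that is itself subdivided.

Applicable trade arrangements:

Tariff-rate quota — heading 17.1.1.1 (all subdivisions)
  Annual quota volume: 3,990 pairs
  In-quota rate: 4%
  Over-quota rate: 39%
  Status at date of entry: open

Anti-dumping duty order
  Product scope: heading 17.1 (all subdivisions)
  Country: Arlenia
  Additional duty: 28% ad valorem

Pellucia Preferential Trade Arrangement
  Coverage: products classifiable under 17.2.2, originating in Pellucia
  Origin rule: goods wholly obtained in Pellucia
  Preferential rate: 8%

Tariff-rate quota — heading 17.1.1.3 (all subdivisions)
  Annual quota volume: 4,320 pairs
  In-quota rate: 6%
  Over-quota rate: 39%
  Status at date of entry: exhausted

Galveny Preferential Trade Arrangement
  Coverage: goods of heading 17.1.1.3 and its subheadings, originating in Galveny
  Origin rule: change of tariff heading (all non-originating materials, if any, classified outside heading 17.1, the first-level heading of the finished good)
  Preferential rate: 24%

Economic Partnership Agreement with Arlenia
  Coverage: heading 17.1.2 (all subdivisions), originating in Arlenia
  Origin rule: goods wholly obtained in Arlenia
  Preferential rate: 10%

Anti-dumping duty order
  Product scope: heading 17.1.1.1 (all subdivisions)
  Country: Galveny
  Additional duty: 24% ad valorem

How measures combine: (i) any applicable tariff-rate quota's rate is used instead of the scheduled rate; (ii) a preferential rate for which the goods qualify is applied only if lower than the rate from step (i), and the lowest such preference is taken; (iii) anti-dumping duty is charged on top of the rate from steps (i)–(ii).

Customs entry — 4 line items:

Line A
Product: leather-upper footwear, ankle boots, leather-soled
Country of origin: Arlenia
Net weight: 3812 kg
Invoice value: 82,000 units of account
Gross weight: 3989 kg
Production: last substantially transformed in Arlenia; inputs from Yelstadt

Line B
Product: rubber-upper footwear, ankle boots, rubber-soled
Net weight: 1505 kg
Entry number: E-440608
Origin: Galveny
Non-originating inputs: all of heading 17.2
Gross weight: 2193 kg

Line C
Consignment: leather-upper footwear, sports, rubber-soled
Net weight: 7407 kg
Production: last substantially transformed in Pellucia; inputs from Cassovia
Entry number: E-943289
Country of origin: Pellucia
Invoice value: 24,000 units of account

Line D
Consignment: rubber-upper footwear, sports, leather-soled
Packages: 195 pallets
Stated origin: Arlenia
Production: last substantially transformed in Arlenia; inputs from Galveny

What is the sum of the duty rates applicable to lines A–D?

Line A: leather-upper → 17.2; leather-soled → 17.2.1; ankle boots → 17.2.1.1. Scheduled 38%. Arlenia agreement on 17.1.2: 17.2.1.1 not covered. → 38%.
Line B: rubber-upper → 17.1; rubber-soled → 17.1.1; ankle boots → 17.1.1.3. Scheduled 17%. quota on 17.1.1.3 exhausted → over-quota 39%; Galveny agreement on 17.1.1.3: CTH met → 24% available; preferential 24%. → 24%.
Line C: leather-upper → 17.2; rubber-soled → 17.2.2; sports → 17.2.2.1. Scheduled 27%. Pellucia agreement on 17.2.2: not wholly obtained. → 27%.
Line D: rubber-upper → 17.1; leather-soled → 17.1.2; sports → 17.1.2.3. Scheduled 16%. Arlenia agreement on 17.1.2: not wholly obtained; anti-dumping (Arlenia, 17.1): +28%; total 16% + 28% = 44%. → 44%.
Sum: 38% + 24% + 27% + 44% = 133%.

133%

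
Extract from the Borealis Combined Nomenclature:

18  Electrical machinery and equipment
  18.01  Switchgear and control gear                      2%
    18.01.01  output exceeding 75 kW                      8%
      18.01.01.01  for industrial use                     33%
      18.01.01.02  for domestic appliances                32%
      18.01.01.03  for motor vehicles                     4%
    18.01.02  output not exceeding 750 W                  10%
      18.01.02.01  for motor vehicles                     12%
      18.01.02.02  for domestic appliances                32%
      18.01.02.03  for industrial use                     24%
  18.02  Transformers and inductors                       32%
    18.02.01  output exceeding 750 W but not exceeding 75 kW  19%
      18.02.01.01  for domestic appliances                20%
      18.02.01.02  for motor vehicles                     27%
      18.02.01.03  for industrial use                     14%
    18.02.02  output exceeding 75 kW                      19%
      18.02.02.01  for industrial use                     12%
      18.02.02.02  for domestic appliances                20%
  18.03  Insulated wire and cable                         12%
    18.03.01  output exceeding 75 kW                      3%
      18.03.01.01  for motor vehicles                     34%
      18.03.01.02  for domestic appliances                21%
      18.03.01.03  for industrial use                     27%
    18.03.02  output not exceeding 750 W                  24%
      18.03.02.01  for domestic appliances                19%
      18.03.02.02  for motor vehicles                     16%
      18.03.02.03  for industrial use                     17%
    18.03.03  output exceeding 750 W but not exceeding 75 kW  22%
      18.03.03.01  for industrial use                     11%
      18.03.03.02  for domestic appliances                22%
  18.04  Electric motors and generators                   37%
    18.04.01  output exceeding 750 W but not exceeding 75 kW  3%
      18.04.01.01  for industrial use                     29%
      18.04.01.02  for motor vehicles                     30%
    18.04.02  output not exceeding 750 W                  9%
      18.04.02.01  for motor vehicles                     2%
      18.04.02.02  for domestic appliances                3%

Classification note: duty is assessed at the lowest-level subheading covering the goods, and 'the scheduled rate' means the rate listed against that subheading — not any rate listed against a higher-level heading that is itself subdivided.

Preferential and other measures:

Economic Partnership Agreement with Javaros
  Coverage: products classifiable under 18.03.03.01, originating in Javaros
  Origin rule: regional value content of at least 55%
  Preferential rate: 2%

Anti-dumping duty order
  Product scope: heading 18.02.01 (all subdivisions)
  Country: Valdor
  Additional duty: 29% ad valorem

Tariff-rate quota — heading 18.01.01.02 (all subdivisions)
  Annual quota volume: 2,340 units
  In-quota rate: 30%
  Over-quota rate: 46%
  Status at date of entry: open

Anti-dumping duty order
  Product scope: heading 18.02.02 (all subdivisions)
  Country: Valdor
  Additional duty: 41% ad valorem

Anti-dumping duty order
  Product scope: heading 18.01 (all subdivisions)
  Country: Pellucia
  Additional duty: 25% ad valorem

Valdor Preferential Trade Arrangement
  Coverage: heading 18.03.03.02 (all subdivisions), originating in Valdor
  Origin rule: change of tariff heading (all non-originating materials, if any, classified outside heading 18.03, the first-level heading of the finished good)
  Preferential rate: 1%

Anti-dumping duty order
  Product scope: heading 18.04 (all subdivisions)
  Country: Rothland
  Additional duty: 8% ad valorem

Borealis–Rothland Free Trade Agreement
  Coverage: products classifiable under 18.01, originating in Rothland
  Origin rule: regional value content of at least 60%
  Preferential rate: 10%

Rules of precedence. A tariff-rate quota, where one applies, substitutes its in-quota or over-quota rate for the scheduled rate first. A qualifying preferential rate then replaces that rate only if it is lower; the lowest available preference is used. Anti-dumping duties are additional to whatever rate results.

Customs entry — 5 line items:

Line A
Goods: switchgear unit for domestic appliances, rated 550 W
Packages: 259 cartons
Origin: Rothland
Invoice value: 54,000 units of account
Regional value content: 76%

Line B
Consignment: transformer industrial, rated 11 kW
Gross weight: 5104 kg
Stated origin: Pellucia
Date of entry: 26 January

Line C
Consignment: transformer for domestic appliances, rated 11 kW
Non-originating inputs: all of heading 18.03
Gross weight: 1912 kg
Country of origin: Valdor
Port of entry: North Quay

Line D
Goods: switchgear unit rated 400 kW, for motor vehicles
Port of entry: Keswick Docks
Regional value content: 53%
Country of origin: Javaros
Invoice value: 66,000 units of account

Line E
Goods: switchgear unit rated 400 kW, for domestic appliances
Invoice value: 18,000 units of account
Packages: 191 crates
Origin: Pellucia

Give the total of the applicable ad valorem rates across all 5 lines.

Line A: switchgear unit → 18.01; rated 550 W → 18.01.02; for domestic appliances → 18.01.02.02. Scheduled 32%. Rothland agreement on 18.01: RVC ≥ 60% → 10% available; preferential 10%. → 10%.
Line B: transformer → 18.02; rated 11 kW → 18.02.01; industrial → 18.02.01.03. Scheduled 14%. No special measure applies. → 14%.
Line C: transformer → 18.02; rated 11 kW → 18.02.01; for domestic appliances → 18.02.01.01. Scheduled 20%. Valdor agreement on 18.03.03.02: 18.02.01.01 not covered; anti-dumping (Valdor, 18.02.01): +29%; total 20% + 29% = 49%. → 49%.
Line D: switchgear unit → 18.01; rated 400 kW → 18.01.01; for motor vehicles → 18.01.01.03. Scheduled 4%. Javaros agreement on 18.03.03.01: 18.01.01.03 not covered. → 4%.
Line E: switchgear unit → 18.01; rated 400 kW → 18.01.01; for domestic appliances → 18.01.01.02. Scheduled 32%. quota on 18.01.01.02 open → in-quota 30%; anti-dumping (Pellucia, 18.01): +25%; total 30% + 25% = 55%. → 55%.
Sum: 10% + 14% + 49% + 4% + 55% = 132%.

132%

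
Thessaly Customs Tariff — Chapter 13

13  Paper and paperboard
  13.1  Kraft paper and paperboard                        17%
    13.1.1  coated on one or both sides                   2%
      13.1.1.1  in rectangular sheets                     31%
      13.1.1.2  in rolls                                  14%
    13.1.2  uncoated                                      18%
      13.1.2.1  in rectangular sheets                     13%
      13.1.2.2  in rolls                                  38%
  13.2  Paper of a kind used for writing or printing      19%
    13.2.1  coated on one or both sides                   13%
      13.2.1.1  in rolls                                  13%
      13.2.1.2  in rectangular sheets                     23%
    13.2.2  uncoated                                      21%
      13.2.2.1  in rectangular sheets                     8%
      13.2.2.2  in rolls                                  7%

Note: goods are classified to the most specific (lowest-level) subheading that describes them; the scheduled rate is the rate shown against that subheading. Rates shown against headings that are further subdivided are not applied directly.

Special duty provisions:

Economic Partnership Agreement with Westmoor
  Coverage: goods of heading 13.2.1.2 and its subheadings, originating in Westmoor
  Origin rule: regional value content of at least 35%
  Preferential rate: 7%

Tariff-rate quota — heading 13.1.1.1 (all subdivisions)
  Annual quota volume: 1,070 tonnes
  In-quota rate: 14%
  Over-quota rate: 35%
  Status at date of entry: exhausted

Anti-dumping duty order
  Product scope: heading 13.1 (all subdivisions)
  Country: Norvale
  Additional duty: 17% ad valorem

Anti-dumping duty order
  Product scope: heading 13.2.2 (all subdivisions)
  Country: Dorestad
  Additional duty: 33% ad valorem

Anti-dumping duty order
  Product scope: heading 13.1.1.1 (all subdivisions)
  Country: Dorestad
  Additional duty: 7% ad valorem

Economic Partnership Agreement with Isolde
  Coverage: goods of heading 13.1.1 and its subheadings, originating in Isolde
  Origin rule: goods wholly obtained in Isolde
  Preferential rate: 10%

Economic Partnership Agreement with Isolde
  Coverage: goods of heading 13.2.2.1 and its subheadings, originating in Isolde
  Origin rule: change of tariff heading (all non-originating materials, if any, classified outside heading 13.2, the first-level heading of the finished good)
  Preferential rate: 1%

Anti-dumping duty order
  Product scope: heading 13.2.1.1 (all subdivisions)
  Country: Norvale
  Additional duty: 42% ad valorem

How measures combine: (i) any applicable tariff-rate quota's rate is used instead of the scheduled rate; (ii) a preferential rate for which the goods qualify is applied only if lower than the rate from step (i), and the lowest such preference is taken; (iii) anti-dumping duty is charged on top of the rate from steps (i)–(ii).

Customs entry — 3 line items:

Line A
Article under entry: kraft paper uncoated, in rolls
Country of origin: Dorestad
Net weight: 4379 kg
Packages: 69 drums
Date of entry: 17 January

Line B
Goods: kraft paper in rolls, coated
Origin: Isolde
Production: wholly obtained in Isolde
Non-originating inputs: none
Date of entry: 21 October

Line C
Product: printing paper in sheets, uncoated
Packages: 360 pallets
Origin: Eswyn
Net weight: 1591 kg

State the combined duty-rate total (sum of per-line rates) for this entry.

Line A: kraft paper → 13.1; uncoated → 13.1.2; in rolls → 13.1.2.2. Scheduled 38%. No special measure applies. → 38%.
Line B: kraft paper → 13.1; coated → 13.1.1; in rolls → 13.1.1.2. Scheduled 14%. Isolde agreement on 13.1.1: wholly obtained → 10% available; Isolde agreement on 13.2.2.1: 13.1.1.2 not covered; preferential 10%. → 10%.
Line C: printing paper → 13.2; uncoated → 13.2.2; in sheets → 13.2.2.1. Scheduled 8%. No special measure applies. → 8%.
Sum: 38% + 10% + 8% = 56%.

56%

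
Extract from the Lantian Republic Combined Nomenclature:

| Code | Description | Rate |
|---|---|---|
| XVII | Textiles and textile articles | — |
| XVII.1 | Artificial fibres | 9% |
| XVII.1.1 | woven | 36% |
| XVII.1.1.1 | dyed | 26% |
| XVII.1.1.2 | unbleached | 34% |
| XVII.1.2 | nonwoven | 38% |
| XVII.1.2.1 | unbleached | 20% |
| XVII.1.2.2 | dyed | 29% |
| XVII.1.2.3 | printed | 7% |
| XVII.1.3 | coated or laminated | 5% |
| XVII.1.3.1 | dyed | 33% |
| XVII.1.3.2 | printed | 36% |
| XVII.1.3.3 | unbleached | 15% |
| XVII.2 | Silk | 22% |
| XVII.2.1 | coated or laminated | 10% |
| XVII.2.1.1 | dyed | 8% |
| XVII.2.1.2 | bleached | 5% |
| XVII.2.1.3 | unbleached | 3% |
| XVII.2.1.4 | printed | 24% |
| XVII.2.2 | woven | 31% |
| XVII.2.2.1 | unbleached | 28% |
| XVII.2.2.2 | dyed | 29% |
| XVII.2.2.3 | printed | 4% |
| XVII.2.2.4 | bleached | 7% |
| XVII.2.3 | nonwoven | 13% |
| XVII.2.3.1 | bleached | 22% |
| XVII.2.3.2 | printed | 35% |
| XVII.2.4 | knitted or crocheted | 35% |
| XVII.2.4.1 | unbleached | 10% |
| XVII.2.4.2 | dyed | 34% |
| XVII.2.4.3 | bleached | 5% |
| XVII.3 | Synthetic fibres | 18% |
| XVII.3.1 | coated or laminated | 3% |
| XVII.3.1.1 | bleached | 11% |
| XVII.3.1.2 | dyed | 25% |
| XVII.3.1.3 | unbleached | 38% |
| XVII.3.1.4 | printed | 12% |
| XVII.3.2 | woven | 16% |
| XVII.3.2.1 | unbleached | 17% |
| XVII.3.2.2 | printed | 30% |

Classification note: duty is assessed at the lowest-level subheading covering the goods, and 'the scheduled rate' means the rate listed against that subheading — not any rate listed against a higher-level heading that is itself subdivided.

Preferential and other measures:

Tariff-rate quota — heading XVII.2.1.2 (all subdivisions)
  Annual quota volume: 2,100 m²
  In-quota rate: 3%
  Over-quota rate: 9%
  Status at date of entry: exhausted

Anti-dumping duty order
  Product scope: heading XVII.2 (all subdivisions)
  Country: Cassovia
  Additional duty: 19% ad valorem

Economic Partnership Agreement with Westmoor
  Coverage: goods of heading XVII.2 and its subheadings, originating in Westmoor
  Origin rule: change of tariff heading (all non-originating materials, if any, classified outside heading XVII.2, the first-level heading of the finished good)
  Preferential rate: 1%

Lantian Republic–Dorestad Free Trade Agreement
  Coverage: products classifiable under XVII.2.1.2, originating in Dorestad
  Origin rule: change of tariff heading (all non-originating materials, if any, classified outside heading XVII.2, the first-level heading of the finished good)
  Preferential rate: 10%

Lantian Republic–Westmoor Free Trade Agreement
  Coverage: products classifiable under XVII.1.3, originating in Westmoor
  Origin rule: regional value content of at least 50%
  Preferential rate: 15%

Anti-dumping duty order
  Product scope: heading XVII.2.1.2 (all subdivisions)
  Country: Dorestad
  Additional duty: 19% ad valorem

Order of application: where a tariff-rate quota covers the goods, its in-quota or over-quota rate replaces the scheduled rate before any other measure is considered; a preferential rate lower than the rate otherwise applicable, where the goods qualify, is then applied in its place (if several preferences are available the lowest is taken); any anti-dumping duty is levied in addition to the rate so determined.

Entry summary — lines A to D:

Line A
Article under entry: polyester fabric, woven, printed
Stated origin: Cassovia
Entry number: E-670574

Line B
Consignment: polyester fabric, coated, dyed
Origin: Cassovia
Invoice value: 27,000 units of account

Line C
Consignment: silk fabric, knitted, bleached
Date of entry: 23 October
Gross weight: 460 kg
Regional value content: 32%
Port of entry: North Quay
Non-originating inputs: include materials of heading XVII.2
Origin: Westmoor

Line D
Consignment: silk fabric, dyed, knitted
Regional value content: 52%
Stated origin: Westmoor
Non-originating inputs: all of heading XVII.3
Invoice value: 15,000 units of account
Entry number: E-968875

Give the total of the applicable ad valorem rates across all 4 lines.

Line A: polyester → XVII.3; woven → XVII.3.2; printed → XVII.3.2.2. Scheduled 30%. No special measure applies. → 30%.
Line B: polyester → XVII.3; coated → XVII.3.1; dyed → XVII.3.1.2. Scheduled 25%. No special measure applies. → 25%.
Line C: silk → XVII.2; knitted → XVII.2.4; bleached → XVII.2.4.3. Scheduled 5%. Westmoor agreement on XVII.2: CTH not met; Westmoor agreement on XVII.1.3: XVII.2.4.3 not covered. → 5%.
Line D: silk → XVII.2; knitted → XVII.2.4; dyed → XVII.2.4.2. Scheduled 34%. Westmoor agreement on XVII.2: CTH met → 1% available; Westmoor agreement on XVII.1.3: XVII.2.4.2 not covered; preferential 1%. → 1%.
Sum: 30% + 25% + 5% + 1% = 61%.

61%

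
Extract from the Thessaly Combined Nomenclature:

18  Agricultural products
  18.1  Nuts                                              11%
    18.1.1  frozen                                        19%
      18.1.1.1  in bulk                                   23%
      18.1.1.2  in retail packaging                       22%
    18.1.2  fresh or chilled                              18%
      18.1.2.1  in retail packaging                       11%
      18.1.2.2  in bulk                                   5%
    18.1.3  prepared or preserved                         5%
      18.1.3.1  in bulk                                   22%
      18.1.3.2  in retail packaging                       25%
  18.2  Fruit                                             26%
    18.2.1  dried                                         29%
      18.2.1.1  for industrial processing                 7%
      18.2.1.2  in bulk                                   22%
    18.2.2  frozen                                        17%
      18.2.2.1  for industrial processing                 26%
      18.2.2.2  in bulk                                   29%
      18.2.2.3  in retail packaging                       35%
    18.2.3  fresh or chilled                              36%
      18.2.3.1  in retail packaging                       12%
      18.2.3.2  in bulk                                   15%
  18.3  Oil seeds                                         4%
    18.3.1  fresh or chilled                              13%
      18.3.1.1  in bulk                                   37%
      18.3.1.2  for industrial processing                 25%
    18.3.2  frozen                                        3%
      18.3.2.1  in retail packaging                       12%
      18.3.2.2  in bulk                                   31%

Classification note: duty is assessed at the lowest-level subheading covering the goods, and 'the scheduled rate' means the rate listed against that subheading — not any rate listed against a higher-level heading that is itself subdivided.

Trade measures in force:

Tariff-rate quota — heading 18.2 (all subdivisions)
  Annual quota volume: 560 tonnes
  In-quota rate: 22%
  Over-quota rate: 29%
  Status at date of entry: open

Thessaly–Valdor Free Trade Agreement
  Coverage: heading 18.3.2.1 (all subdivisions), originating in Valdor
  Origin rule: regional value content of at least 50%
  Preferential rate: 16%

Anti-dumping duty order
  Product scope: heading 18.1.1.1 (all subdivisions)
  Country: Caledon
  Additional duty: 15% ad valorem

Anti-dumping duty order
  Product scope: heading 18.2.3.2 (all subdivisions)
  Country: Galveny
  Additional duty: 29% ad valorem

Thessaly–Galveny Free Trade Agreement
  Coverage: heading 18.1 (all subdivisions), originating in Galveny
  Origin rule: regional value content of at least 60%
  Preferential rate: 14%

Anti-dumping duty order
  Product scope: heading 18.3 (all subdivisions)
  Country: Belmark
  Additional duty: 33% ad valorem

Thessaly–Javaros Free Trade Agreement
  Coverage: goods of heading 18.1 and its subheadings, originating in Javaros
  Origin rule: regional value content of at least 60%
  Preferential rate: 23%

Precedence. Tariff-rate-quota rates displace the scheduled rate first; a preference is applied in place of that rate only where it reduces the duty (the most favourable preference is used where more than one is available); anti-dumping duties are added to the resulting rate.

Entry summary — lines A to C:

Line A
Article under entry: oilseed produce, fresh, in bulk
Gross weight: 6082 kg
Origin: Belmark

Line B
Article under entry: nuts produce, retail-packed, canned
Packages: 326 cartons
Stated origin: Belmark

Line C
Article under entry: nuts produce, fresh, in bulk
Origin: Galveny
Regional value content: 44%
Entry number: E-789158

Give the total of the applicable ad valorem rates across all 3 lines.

Line A: oilseed → 18.3; fresh → 18.3.1; in bulk → 18.3.1.1. Scheduled 37%. anti-dumping (Belmark, 18.3): +33%; total 37% + 33% = 70%. → 70%.
Line B: nuts → 18.1; canned → 18.1.3; retail-packed → 18.1.3.2. Scheduled 25%. No special measure applies. → 25%.
Line C: nuts → 18.1; fresh → 18.1.2; in bulk → 18.1.2.2. Scheduled 5%. Galveny agreement on 18.1: RVC < 60%. → 5%.
Sum: 70% + 25% + 5% = 100%.

100%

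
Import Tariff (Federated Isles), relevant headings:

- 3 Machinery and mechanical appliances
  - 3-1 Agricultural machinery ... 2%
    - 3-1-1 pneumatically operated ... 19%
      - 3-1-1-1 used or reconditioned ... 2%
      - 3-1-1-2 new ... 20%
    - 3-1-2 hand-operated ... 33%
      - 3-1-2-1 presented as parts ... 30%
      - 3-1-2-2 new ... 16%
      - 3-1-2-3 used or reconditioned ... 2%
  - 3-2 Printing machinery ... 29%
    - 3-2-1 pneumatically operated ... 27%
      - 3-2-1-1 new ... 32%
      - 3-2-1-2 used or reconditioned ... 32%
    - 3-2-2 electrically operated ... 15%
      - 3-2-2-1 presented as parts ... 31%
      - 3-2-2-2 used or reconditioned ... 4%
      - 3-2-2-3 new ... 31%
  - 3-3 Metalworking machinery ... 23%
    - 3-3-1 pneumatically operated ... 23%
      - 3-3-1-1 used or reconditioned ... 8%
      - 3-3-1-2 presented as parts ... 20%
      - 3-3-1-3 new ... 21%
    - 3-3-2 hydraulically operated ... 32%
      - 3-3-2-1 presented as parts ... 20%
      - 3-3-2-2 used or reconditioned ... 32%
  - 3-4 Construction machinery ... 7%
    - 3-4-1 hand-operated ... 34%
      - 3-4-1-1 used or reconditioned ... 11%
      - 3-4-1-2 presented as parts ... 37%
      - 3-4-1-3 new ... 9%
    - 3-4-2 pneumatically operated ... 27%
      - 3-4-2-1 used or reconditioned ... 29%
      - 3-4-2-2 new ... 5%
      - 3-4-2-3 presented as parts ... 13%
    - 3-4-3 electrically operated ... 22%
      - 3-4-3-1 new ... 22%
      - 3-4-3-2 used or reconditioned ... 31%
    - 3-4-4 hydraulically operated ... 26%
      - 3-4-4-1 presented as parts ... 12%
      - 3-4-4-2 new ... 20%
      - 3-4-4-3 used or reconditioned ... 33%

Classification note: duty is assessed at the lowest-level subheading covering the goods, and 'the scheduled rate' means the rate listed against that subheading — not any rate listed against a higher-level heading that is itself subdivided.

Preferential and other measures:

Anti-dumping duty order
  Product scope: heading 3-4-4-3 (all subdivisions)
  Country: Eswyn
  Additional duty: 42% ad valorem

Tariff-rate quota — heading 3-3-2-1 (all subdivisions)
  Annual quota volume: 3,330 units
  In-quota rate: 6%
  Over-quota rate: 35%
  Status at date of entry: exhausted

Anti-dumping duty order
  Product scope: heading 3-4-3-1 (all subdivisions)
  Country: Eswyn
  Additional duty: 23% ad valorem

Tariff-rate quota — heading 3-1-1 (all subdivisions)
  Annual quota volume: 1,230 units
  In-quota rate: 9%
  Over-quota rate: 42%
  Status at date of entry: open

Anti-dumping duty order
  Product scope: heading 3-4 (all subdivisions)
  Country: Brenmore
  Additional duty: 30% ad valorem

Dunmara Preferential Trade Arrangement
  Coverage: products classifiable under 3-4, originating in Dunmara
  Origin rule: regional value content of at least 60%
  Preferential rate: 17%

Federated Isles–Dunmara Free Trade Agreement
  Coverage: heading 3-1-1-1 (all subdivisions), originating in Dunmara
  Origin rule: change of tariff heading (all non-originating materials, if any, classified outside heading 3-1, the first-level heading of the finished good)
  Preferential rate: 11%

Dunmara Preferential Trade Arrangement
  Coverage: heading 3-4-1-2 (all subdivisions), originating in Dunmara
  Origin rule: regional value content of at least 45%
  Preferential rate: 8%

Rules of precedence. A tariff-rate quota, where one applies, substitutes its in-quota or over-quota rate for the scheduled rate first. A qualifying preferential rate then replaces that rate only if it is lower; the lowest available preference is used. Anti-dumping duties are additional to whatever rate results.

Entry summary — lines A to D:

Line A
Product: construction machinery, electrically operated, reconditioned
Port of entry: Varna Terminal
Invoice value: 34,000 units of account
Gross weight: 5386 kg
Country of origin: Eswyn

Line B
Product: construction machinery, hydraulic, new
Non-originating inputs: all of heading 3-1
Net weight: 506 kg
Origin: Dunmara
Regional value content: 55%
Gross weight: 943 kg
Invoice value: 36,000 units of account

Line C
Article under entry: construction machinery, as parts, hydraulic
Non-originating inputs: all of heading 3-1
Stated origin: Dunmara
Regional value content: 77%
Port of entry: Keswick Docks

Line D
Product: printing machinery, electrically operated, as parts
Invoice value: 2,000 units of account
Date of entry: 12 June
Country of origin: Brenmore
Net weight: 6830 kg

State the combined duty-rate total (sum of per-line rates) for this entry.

Line A: construction → 3-4; electrically operated → 3-4-3; reconditioned → 3-4-3-2. Scheduled 31%. No special measure applies. → 31%.
Line B: construction → 3-4; hydraulic → 3-4-4; new → 3-4-4-2. Scheduled 20%. Dunmara agreement on 3-4: RVC < 60%; Dunmara agreement on 3-1-1-1: 3-4-4-2 not covered; Dunmara agreement on 3-4-1-2: 3-4-4-2 not covered. → 20%.
Line C: construction → 3-4; hydraulic → 3-4-4; as parts → 3-4-4-1. Scheduled 12%. Dunmara agreement on 3-4: RVC ≥ 60% → 17% available; Dunmara agreement on 3-1-1-1: 3-4-4-1 not covered; Dunmara agreement on 3-4-1-2: 3-4-4-1 not covered; preference 17% not lower than 12% → no reduction. → 12%.
Line D: printing → 3-2; electrically operated → 3-2-2; as parts → 3-2-2-1. Scheduled 31%. No special measure applies. → 31%.
Sum: 31% + 20% + 12% + 31% = 94%.

94%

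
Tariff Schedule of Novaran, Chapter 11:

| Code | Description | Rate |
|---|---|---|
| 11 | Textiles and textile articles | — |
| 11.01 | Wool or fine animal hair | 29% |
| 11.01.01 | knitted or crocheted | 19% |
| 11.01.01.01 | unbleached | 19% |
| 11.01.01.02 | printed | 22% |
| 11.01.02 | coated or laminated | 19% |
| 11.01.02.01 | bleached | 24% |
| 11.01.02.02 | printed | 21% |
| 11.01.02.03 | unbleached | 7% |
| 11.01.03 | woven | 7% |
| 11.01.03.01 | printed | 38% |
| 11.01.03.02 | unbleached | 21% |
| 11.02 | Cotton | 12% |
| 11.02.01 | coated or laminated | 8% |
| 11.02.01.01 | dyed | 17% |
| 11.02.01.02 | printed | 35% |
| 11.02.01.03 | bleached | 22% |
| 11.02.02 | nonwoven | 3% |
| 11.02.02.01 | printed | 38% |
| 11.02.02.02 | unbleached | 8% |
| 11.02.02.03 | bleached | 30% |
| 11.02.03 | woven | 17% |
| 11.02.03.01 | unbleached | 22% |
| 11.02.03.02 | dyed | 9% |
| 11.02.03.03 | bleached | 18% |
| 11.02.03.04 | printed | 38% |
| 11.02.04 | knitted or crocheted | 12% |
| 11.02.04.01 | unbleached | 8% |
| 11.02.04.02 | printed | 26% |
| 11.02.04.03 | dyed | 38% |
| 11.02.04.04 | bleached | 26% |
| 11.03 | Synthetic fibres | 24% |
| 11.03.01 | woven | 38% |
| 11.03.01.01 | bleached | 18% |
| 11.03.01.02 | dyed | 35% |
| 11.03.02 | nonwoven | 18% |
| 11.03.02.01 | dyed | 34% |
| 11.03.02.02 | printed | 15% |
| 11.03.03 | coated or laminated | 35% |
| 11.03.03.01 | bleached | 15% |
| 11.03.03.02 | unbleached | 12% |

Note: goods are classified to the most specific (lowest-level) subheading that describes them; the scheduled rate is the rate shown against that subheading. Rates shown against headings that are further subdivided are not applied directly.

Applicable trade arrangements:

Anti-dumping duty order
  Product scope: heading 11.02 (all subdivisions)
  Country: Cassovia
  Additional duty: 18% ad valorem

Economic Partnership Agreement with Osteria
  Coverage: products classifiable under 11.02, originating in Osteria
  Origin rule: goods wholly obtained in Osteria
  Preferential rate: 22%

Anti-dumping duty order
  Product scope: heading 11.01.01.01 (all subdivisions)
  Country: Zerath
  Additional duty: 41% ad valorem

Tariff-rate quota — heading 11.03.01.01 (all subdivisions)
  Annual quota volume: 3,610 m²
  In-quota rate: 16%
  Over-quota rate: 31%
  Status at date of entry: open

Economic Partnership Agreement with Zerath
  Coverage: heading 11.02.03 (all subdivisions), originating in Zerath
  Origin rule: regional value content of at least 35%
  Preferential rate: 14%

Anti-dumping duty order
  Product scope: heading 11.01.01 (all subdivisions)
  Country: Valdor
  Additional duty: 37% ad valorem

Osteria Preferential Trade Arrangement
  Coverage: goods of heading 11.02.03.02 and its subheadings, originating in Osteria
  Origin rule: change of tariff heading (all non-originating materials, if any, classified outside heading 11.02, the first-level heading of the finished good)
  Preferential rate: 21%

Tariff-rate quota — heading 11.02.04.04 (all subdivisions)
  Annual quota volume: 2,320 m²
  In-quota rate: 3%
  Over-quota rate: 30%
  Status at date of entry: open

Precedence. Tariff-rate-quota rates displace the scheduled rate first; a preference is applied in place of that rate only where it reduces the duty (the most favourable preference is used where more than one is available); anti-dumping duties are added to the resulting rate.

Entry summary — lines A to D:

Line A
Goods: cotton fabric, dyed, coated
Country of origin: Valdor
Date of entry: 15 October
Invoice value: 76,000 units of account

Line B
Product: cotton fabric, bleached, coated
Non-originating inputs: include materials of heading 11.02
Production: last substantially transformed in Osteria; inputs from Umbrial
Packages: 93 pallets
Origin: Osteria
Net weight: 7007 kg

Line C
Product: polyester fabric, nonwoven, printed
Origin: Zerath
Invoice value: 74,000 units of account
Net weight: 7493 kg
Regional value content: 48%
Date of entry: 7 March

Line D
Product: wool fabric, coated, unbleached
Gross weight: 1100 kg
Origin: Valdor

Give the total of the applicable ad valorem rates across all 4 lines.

Line A: cotton → 11.02; coated → 11.02.01; dyed → 11.02.01.01. Scheduled 17%. No special measure applies. → 17%.
Line B: cotton → 11.02; coated → 11.02.01; bleached → 11.02.01.03. Scheduled 22%. Osteria agreement on 11.02: not wholly obtained; Osteria agreement on 11.02.03.02: 11.02.01.03 not covered. → 22%.
Line C: polyester → 11.03; nonwoven → 11.03.02; printed → 11.03.02.02. Scheduled 15%. Zerath agreement on 11.02.03: 11.03.02.02 not covered. → 15%.
Line D: wool → 11.01; coated → 11.01.02; unbleached → 11.01.02.03. Scheduled 7%. No special measure applies. → 7%.
Sum: 17% + 22% + 15% + 7% = 61%.

61%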